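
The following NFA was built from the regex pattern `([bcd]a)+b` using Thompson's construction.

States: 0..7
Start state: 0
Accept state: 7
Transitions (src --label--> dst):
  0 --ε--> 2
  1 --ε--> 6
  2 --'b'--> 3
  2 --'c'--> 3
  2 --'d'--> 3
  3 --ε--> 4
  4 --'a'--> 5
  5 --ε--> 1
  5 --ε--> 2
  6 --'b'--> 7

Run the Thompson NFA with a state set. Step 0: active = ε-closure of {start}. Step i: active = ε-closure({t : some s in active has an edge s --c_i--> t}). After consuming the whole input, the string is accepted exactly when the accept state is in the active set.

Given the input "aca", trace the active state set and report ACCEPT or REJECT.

start: ε-closure({0}) = {0,2}
'a' @ 1: {}  — dead — no transitions
rest 'ca' ignored (set empty)
end set {} — state 7 not in

Answer: REJECT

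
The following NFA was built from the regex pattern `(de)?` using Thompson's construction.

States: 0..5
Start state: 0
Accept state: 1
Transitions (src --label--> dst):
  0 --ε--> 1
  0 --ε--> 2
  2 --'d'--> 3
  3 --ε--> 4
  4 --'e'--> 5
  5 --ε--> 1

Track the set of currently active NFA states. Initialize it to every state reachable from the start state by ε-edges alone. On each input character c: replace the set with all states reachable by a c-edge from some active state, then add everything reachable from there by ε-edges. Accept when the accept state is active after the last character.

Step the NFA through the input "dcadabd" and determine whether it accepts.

Answer: REJECT

Derivation:
initial (ε-close {0}): {0,1,2}
'd' @ 1: {3,4}
'c' @ 2: {}  — dead — no transitions
rest 'adabd' ignored (set empty)
final: {}; accept 1 not in set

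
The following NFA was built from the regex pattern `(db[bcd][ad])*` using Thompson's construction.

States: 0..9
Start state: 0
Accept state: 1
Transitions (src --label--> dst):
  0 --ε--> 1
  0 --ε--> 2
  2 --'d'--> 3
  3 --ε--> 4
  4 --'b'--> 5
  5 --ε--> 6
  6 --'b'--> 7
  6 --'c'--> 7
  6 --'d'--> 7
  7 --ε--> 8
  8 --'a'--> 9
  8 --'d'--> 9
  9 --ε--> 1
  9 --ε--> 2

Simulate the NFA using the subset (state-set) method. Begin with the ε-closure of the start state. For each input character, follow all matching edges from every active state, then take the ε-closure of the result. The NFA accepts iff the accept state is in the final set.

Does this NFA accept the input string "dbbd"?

Answer: ACCEPT

Derivation:
initial (ε-close {0}): {0,1,2}
'd' @ 1: {3,4}
'b' @ 2: {5,6}
'b' @ 3: {7,8}
'd' @ 4: {1,2,9}  ✓accept
end set {1,2,9} — state 1 in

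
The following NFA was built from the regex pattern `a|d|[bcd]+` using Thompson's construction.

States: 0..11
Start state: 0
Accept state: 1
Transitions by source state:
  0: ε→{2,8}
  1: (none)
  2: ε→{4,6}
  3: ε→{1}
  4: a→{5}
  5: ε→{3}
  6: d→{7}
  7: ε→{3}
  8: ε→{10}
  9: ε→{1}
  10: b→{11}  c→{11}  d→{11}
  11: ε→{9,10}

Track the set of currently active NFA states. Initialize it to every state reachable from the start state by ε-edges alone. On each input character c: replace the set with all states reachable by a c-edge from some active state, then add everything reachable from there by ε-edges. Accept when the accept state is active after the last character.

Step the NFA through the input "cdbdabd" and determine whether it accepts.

initial (ε-close {0}): {0,2,4,6,8,10}
'c' @ 1: {1,9,10,11}  ✓accept
'd' @ 2: {1,9,10,11}  ✓accept
'b' @ 3: {1,9,10,11}  ✓accept
'd' @ 4: {1,9,10,11}  ✓accept
'a' @ 5: {}  — dead — no transitions
rest 'bd' ignored (set empty)
end set {} — state 1 not in

Answer: REJECT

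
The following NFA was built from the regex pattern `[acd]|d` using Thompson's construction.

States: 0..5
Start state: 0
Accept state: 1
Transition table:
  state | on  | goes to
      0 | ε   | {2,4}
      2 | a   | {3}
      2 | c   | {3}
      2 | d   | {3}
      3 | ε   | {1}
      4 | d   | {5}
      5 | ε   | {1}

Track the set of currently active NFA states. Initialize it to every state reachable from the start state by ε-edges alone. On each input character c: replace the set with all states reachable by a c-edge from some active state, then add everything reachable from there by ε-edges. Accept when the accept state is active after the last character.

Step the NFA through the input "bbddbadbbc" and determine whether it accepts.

start: ε-closure({0}) = {0,2,4}
'b' @ 1: {}  — state set empty
rest 'bddbadbbc' ignored (set empty)
end set {} — state 1 not in

Answer: REJECT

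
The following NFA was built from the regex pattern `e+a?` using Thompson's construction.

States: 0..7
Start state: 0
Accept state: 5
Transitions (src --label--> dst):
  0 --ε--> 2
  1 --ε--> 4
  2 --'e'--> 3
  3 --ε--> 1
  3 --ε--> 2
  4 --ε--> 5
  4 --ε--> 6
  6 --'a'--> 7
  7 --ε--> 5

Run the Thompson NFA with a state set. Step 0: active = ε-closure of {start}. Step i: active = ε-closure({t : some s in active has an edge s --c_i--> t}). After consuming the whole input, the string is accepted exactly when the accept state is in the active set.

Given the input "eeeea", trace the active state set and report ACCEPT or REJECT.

start: ε-closure({0}) = {0,2}
'e' @ 1: {1,2,3,4,5,6}  [accepting]
'e' @ 2: {1,2,3,4,5,6}  [accepting]
'e' @ 3: {1,2,3,4,5,6}  [accepting]
'e' @ 4: {1,2,3,4,5,6}  [accepting]
'a' @ 5: {5,7}  [accepting]
final: {5,7}; accept 5 in set

Answer: ACCEPT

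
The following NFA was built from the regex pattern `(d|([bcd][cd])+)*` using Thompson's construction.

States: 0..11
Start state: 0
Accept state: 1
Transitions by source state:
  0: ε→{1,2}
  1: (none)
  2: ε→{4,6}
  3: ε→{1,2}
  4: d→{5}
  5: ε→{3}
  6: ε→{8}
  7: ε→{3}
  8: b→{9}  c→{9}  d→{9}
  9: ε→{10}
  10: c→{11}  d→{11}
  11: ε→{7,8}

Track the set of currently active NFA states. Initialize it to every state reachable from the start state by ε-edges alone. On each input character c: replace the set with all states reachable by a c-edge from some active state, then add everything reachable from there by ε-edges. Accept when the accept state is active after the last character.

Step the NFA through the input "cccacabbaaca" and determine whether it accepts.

Answer: REJECT

Derivation:
start: ε-closure({0}) = {0,1,2,4,6,8}
'c' @ 1: {9,10}
'c' @ 2: {1,2,3,4,6,7,8,11}  (accept∈set)
'c' @ 3: {9,10}
'a' @ 4: {}  — dead — no transitions
rest 'cabbaaca' ignored (set empty)
end set {} — state 1 not in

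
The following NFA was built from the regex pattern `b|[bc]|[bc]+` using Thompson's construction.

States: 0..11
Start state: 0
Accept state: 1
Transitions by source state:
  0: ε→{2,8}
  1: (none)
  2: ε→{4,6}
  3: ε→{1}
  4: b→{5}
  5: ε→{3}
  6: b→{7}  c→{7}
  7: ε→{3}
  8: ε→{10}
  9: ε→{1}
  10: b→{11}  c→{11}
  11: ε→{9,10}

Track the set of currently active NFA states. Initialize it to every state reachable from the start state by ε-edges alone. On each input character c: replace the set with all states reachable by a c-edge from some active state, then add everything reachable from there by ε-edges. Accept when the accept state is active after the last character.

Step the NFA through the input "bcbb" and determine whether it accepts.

Answer: ACCEPT

Derivation:
initial (ε-close {0}): {0,2,4,6,8,10}
'b' @ 1: {1,3,5,7,9,10,11}  (accept∈set)
'c' @ 2: {1,9,10,11}  (accept∈set)
'b' @ 3: {1,9,10,11}  (accept∈set)
'b' @ 4: {1,9,10,11}  (accept∈set)
end set {1,9,10,11} — state 1 in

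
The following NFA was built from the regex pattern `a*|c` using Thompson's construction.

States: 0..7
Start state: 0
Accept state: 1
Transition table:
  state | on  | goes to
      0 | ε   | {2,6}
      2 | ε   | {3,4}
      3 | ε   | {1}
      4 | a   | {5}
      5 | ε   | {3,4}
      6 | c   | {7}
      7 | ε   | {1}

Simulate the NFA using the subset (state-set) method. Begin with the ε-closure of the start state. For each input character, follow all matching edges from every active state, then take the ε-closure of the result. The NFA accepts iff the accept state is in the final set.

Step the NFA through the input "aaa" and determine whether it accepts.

Answer: ACCEPT

Derivation:
initial (ε-close {0}): {0,1,2,3,4,6}
'a' @ 1: {1,3,4,5}  ✓accept
'a' @ 2: {1,3,4,5}  ✓accept
'a' @ 3: {1,3,4,5}  ✓accept
after full input: {1,3,4,5}  (accept=1 in)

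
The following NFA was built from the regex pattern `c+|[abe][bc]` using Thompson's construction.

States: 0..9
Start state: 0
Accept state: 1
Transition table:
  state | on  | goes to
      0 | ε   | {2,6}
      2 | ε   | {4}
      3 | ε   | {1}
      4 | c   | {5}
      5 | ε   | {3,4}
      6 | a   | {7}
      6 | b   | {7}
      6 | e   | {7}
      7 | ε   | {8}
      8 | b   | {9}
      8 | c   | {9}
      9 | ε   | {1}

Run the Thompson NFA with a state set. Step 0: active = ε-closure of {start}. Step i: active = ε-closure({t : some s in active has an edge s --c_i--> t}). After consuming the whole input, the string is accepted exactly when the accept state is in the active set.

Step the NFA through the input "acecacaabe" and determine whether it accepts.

Answer: REJECT

Derivation:
initial (ε-close {0}): {0,2,4,6}
'a' @ 1: {7,8}
'c' @ 2: {1,9}  (accept∈set)
'e' @ 3: {}  — no active states
rest 'cacaabe' ignored (set empty)
final: {}; accept 1 not in set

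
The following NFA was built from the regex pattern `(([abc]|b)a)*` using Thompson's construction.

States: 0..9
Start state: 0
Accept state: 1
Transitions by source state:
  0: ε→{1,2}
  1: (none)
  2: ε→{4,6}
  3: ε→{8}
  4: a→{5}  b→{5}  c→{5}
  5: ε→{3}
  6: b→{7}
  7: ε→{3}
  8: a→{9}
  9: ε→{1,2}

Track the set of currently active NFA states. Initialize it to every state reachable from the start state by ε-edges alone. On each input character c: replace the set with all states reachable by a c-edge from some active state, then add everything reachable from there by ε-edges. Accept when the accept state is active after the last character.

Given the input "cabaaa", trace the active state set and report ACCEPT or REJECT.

Answer: ACCEPT

Trace:
S₀ = ε-closure({0}) = {0,1,2,4,6}
'c' @ 1: {3,5,8}
'a' @ 2: {1,2,4,6,9}  (accept∈set)
'b' @ 3: {3,5,7,8}
'a' @ 4: {1,2,4,6,9}  (accept∈set)
'a' @ 5: {3,5,8}
'a' @ 6: {1,2,4,6,9}  (accept∈set)
end set {1,2,4,6,9} — state 1 in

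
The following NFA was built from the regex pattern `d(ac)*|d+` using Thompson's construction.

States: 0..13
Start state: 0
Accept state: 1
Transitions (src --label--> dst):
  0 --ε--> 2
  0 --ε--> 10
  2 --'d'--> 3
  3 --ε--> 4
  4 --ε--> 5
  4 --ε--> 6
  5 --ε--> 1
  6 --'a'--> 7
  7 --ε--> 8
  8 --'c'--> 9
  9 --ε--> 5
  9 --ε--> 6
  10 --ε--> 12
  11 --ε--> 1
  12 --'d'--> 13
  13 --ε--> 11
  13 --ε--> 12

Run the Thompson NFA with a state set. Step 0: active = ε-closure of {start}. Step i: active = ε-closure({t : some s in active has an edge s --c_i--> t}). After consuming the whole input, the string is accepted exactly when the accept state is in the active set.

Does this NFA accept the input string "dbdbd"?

initial (ε-close {0}): {0,2,10,12}
'd' @ 1: {1,3,4,5,6,11,12,13}  [accepting]
'b' @ 2: {}  — state set empty
rest 'dbd' ignored (set empty)
after full input: {}  (accept=1 not in)

Answer: REJECT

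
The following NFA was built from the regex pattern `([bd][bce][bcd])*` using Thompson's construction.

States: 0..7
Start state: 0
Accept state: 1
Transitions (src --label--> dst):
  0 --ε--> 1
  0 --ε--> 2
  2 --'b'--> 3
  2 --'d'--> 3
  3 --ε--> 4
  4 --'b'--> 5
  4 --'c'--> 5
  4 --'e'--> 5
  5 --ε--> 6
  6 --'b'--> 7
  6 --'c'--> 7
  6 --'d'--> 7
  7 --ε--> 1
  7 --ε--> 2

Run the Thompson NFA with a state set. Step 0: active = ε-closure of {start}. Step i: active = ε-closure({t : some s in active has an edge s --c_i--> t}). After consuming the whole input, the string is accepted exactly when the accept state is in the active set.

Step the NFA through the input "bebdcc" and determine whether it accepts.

Answer: ACCEPT

Steps:
start: ε-closure({0}) = {0,1,2}
'b' @ 1: {3,4}
'e' @ 2: {5,6}
'b' @ 3: {1,2,7}  (accept∈set)
'd' @ 4: {3,4}
'c' @ 5: {5,6}
'c' @ 6: {1,2,7}  (accept∈set)
after full input: {1,2,7}  (accept=1 in)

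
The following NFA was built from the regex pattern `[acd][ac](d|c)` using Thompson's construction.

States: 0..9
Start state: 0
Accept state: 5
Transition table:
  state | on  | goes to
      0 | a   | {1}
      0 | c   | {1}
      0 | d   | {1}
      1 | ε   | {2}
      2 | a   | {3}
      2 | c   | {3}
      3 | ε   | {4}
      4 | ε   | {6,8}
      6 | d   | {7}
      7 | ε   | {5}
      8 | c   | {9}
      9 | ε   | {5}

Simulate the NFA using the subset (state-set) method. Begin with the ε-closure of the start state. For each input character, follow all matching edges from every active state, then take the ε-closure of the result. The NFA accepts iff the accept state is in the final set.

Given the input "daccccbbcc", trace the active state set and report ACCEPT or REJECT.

S₀ = ε-closure({0}) = {0}
'd' @ 1: {1,2}
'a' @ 2: {3,4,6,8}
'c' @ 3: {5,9}  [accepting]
'c' @ 4: {}  — no active states
rest 'ccbbcc' ignored (set empty)
after full input: {}  (accept=5 not in)

Answer: REJECT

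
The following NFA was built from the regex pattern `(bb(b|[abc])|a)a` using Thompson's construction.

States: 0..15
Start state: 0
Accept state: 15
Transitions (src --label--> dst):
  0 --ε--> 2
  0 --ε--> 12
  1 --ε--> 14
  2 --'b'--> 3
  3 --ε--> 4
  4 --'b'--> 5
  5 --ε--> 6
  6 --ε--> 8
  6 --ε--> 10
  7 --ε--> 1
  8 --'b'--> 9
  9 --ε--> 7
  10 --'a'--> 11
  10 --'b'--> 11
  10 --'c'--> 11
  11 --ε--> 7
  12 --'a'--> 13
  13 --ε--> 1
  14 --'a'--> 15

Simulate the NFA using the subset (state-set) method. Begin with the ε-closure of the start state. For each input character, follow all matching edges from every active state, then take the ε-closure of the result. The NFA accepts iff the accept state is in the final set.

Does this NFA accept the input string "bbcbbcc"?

initial (ε-close {0}): {0,2,12}
'b' @ 1: {3,4}
'b' @ 2: {5,6,8,10}
'c' @ 3: {1,7,11,14}
'b' @ 4: {}  — no active states
rest 'bcc' ignored (set empty)
after full input: {}  (accept=15 not in)

Answer: REJECT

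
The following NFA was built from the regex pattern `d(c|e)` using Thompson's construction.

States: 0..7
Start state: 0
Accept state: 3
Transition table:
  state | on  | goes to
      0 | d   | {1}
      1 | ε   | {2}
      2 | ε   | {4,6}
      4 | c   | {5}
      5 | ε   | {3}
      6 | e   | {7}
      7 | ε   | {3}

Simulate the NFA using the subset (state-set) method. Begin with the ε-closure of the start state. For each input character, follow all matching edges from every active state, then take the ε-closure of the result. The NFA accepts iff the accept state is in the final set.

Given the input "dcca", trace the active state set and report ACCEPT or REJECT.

Answer: REJECT

Trace:
initial (ε-close {0}): {0}
'd' @ 1: {1,2,4,6}
'c' @ 2: {3,5}  (accept∈set)
'c' @ 3: {}  — dead — no transitions
rest 'a' ignored (set empty)
final: {}; accept 3 not in set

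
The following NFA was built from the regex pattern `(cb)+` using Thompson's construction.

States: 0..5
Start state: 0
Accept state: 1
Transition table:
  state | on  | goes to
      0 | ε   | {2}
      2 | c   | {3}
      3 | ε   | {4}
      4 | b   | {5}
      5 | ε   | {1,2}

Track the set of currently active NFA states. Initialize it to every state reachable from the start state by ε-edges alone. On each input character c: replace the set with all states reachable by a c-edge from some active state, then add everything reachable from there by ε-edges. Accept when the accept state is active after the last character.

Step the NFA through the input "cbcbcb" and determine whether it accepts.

Answer: ACCEPT

Derivation:
start: ε-closure({0}) = {0,2}
'c' @ 1: {3,4}
'b' @ 2: {1,2,5}  ✓accept
'c' @ 3: {3,4}
'b' @ 4: {1,2,5}  ✓accept
'c' @ 5: {3,4}
'b' @ 6: {1,2,5}  ✓accept
after full input: {1,2,5}  (accept=1 in)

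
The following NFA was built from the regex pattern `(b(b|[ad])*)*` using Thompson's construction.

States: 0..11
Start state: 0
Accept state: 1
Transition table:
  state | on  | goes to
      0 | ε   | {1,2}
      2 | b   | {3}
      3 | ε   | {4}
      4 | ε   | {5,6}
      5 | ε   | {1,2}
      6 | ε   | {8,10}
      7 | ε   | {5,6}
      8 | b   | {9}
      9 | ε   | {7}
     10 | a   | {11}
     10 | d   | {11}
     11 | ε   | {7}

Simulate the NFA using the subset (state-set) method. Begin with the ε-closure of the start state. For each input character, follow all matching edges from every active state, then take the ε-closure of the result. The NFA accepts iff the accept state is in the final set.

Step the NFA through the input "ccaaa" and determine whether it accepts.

Answer: REJECT

Steps:
start: ε-closure({0}) = {0,1,2}
'c' @ 1: {}  — state set empty
rest 'caaa' ignored (set empty)
after full input: {}  (accept=1 not in)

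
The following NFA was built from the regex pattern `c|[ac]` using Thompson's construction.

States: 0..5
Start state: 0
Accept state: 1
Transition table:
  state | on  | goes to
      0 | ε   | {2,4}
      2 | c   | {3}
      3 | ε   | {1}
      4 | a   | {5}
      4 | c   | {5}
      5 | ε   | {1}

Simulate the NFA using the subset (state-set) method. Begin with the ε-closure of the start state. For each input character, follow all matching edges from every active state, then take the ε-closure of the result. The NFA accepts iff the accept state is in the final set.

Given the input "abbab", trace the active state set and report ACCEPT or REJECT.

Answer: REJECT

Steps:
S₀ = ε-closure({0}) = {0,2,4}
'a' @ 1: {1,5}  ✓accept
'b' @ 2: {}  — dead — no transitions
rest 'bab' ignored (set empty)
end set {} — state 1 not in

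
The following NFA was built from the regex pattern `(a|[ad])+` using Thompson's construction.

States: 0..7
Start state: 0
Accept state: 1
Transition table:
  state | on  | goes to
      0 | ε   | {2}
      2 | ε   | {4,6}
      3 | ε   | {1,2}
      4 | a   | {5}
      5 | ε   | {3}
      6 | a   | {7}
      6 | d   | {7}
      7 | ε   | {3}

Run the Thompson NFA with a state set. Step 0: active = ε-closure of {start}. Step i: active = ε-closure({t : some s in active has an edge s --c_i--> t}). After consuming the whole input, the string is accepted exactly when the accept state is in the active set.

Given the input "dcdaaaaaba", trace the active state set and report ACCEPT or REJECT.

start: ε-closure({0}) = {0,2,4,6}
'd' @ 1: {1,2,3,4,6,7}  [accepting]
'c' @ 2: {}  — dead — no transitions
rest 'daaaaaba' ignored (set empty)
end set {} — state 1 not in

Answer: REJECT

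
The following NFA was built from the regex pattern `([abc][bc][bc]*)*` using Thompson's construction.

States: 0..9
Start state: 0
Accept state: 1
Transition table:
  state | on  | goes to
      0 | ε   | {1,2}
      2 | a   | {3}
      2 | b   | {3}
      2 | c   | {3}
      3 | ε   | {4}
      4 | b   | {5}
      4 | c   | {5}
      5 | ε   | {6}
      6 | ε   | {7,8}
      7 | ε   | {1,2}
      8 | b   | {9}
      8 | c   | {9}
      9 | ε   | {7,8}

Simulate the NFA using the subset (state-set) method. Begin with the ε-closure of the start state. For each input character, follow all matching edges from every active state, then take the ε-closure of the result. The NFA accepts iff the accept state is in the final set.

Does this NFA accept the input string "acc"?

Answer: ACCEPT

Derivation:
S₀ = ε-closure({0}) = {0,1,2}
'a' @ 1: {3,4}
'c' @ 2: {1,2,5,6,7,8}  [accepting]
'c' @ 3: {1,2,3,4,7,8,9}  [accepting]
final: {1,2,3,4,7,8,9}; accept 1 in set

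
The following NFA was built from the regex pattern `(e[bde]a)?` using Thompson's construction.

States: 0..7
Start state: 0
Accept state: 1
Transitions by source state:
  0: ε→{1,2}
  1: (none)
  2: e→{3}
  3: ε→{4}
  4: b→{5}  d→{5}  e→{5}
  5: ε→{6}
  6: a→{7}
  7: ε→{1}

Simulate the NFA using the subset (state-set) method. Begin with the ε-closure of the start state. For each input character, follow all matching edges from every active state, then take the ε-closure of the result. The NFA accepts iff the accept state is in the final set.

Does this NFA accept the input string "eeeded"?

start: ε-closure({0}) = {0,1,2}
'e' @ 1: {3,4}
'e' @ 2: {5,6}
'e' @ 3: {}  — state set empty
rest 'ded' ignored (set empty)
final: {}; accept 1 not in set

Answer: REJECT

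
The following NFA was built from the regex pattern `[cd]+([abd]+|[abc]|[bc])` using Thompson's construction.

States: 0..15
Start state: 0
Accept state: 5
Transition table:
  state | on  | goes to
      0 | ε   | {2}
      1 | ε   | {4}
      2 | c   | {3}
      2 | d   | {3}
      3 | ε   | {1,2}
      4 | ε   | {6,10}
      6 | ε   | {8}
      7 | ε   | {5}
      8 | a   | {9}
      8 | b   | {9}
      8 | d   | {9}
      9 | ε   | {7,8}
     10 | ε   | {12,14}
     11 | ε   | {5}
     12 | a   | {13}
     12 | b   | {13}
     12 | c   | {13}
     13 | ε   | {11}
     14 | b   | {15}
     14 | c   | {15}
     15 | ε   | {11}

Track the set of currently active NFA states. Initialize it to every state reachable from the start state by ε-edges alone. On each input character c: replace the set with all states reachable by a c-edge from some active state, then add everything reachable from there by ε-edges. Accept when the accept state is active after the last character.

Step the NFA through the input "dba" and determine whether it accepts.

Answer: ACCEPT

Derivation:
initial (ε-close {0}): {0,2}
'd' @ 1: {1,2,3,4,6,8,10,12,14}
'b' @ 2: {5,7,8,9,11,13,15}  (accept∈set)
'a' @ 3: {5,7,8,9}  (accept∈set)
final: {5,7,8,9}; accept 5 in set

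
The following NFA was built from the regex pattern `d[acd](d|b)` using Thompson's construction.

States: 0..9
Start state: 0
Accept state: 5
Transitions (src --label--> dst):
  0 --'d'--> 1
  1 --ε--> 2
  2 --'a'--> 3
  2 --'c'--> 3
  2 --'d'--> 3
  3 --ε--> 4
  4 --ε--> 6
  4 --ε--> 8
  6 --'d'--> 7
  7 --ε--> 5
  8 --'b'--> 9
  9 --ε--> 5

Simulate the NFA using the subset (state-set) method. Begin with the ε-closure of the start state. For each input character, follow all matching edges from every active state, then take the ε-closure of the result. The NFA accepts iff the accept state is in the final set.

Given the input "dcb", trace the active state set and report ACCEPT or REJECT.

Answer: ACCEPT

Trace:
initial (ε-close {0}): {0}
'd' @ 1: {1,2}
'c' @ 2: {3,4,6,8}
'b' @ 3: {5,9}  [accepting]
end set {5,9} — state 5 in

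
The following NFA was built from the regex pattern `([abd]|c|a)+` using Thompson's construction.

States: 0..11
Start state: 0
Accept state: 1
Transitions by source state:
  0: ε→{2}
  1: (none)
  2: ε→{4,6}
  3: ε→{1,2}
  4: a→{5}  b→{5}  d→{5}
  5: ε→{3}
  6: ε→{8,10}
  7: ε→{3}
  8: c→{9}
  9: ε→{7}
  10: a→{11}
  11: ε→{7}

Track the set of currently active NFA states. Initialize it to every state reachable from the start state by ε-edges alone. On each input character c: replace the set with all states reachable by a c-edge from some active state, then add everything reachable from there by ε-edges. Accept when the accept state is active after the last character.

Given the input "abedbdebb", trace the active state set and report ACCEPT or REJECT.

Answer: REJECT

Trace:
start: ε-closure({0}) = {0,2,4,6,8,10}
'a' @ 1: {1,2,3,4,5,6,7,8,10,11}  ✓accept
'b' @ 2: {1,2,3,4,5,6,8,10}  ✓accept
'e' @ 3: {}  — dead — no transitions
rest 'dbdebb' ignored (set empty)
final: {}; accept 1 not in set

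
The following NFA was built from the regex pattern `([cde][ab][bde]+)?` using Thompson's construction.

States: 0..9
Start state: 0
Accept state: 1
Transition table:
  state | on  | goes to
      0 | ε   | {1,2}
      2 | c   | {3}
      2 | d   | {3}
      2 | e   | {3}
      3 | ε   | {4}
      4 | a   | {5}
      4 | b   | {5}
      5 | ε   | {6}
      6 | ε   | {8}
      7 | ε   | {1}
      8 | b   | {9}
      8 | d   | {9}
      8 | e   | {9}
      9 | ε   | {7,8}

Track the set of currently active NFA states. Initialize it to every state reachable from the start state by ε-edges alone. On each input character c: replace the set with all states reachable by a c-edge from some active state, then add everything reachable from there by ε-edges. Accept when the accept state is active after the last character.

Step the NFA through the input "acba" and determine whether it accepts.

start: ε-closure({0}) = {0,1,2}
'a' @ 1: {}  — state set empty
rest 'cba' ignored (set empty)
after full input: {}  (accept=1 not in)

Answer: REJECT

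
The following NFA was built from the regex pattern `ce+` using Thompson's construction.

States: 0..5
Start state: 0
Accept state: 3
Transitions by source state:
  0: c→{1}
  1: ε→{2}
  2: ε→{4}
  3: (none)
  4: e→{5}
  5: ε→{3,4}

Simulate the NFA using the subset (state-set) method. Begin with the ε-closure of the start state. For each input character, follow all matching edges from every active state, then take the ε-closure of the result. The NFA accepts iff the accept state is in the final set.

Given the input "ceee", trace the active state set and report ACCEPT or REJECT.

Answer: ACCEPT

Derivation:
S₀ = ε-closure({0}) = {0}
'c' @ 1: {1,2,4}
'e' @ 2: {3,4,5}  [accepting]
'e' @ 3: {3,4,5}  [accepting]
'e' @ 4: {3,4,5}  [accepting]
final: {3,4,5}; accept 3 in set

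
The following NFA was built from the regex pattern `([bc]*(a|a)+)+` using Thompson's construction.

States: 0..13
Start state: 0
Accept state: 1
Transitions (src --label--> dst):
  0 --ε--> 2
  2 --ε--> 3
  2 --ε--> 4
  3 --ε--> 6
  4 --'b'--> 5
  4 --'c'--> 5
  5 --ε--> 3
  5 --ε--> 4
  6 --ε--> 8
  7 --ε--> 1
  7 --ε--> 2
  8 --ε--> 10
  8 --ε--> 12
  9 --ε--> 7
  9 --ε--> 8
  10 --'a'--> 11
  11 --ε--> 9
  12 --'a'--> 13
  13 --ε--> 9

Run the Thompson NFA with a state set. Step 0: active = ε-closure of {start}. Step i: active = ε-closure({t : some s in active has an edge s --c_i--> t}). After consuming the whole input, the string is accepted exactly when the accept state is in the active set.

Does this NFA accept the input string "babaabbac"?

Answer: REJECT

Steps:
start: ε-closure({0}) = {0,2,3,4,6,8,10,12}
'b' @ 1: {3,4,5,6,8,10,12}
'a' @ 2: {1,2,3,4,6,7,8,9,10,11,12,13}  ✓accept
'b' @ 3: {3,4,5,6,8,10,12}
'a' @ 4: {1,2,3,4,6,7,8,9,10,11,12,13}  ✓accept
'a' @ 5: {1,2,3,4,6,7,8,9,10,11,12,13}  ✓accept
'b' @ 6: {3,4,5,6,8,10,12}
'b' @ 7: {3,4,5,6,8,10,12}
'a' @ 8: {1,2,3,4,6,7,8,9,10,11,12,13}  ✓accept
'c' @ 9: {3,4,5,6,8,10,12}
final: {3,4,5,6,8,10,12}; accept 1 not in set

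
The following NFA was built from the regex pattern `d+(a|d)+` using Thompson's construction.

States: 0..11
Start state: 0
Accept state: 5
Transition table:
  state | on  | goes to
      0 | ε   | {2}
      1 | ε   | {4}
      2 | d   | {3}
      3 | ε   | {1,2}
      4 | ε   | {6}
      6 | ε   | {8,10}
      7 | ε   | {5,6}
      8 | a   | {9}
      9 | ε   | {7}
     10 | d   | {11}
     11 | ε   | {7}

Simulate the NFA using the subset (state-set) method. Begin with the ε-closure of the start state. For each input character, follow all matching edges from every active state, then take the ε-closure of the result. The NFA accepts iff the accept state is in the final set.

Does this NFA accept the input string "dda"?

S₀ = ε-closure({0}) = {0,2}
'd' @ 1: {1,2,3,4,6,8,10}
'd' @ 2: {1,2,3,4,5,6,7,8,10,11}  (accept∈set)
'a' @ 3: {5,6,7,8,9,10}  (accept∈set)
after full input: {5,6,7,8,9,10}  (accept=5 in)

Answer: ACCEPT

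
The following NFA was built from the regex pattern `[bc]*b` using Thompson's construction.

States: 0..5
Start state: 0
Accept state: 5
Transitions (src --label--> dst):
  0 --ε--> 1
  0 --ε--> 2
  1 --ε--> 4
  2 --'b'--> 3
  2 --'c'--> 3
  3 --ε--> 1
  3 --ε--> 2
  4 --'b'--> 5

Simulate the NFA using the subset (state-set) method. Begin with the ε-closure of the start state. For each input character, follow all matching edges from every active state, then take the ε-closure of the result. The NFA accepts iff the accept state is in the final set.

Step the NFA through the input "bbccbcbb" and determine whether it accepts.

S₀ = ε-closure({0}) = {0,1,2,4}
'b' @ 1: {1,2,3,4,5}  ✓accept
'b' @ 2: {1,2,3,4,5}  ✓accept
'c' @ 3: {1,2,3,4}
'c' @ 4: {1,2,3,4}
'b' @ 5: {1,2,3,4,5}  ✓accept
'c' @ 6: {1,2,3,4}
'b' @ 7: {1,2,3,4,5}  ✓accept
'b' @ 8: {1,2,3,4,5}  ✓accept
final: {1,2,3,4,5}; accept 5 in set

Answer: ACCEPT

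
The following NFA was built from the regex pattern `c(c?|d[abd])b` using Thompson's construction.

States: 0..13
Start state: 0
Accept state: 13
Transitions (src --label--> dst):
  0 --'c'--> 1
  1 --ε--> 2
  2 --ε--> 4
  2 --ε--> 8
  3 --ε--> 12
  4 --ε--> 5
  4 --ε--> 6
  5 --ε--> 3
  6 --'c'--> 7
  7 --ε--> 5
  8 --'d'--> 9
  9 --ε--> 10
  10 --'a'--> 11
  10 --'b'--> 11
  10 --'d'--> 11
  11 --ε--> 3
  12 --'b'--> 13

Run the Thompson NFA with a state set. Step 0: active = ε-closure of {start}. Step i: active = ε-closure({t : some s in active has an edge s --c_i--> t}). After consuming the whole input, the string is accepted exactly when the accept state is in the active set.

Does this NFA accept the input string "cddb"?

initial (ε-close {0}): {0}
'c' @ 1: {1,2,3,4,5,6,8,12}
'd' @ 2: {9,10}
'd' @ 3: {3,11,12}
'b' @ 4: {13}  ✓accept
after full input: {13}  (accept=13 in)

Answer: ACCEPT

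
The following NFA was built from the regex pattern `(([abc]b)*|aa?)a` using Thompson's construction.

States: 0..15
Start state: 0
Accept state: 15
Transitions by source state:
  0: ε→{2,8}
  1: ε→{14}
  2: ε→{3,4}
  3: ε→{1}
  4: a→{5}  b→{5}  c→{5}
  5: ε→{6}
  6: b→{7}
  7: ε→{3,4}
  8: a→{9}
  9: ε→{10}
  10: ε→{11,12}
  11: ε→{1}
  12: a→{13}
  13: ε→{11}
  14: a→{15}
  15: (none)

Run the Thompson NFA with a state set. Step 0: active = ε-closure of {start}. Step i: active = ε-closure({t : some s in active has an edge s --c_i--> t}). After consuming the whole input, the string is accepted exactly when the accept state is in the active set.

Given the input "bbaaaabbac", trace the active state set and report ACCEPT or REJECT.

S₀ = ε-closure({0}) = {0,1,2,3,4,8,14}
'b' @ 1: {5,6}
'b' @ 2: {1,3,4,7,14}
'a' @ 3: {5,6,15}  [accepting]
'a' @ 4: {}  — no active states
rest 'aabbac' ignored (set empty)
after full input: {}  (accept=15 not in)

Answer: REJECT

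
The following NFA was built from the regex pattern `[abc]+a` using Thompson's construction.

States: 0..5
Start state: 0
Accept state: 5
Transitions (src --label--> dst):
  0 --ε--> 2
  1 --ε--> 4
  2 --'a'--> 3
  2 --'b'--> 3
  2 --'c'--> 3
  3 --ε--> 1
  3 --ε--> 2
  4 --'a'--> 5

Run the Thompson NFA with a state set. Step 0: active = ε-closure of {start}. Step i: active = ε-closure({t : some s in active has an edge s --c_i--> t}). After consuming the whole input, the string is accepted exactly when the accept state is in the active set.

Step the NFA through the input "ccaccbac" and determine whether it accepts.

Answer: REJECT

Steps:
S₀ = ε-closure({0}) = {0,2}
'c' @ 1: {1,2,3,4}
'c' @ 2: {1,2,3,4}
'a' @ 3: {1,2,3,4,5}  (accept∈set)
'c' @ 4: {1,2,3,4}
'c' @ 5: {1,2,3,4}
'b' @ 6: {1,2,3,4}
'a' @ 7: {1,2,3,4,5}  (accept∈set)
'c' @ 8: {1,2,3,4}
after full input: {1,2,3,4}  (accept=5 not in)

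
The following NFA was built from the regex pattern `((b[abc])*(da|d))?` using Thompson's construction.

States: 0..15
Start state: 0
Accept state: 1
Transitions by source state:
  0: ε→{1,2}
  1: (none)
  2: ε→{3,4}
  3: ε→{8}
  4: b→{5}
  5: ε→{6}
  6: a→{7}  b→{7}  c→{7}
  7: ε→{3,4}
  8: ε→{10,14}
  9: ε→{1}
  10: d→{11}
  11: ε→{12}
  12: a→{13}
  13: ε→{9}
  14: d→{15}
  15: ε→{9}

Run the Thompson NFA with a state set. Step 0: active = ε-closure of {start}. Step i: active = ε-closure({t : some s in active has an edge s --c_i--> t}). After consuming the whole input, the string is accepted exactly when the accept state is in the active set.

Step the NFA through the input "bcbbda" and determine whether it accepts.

initial (ε-close {0}): {0,1,2,3,4,8,10,14}
'b' @ 1: {5,6}
'c' @ 2: {3,4,7,8,10,14}
'b' @ 3: {5,6}
'b' @ 4: {3,4,7,8,10,14}
'd' @ 5: {1,9,11,12,15}  ✓accept
'a' @ 6: {1,9,13}  ✓accept
after full input: {1,9,13}  (accept=1 in)

Answer: ACCEPT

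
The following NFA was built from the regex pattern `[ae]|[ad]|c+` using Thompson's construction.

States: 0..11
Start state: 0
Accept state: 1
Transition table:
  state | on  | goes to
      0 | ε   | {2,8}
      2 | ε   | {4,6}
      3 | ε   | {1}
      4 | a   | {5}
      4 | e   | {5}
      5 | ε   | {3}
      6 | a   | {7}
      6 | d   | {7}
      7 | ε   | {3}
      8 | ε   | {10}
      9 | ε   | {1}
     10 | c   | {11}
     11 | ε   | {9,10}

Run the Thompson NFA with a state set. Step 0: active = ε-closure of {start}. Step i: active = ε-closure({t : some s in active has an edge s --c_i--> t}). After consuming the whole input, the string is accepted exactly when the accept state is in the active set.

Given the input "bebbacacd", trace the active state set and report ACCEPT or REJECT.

start: ε-closure({0}) = {0,2,4,6,8,10}
'b' @ 1: {}  — state set empty
rest 'ebbacacd' ignored (set empty)
final: {}; accept 1 not in set

Answer: REJECT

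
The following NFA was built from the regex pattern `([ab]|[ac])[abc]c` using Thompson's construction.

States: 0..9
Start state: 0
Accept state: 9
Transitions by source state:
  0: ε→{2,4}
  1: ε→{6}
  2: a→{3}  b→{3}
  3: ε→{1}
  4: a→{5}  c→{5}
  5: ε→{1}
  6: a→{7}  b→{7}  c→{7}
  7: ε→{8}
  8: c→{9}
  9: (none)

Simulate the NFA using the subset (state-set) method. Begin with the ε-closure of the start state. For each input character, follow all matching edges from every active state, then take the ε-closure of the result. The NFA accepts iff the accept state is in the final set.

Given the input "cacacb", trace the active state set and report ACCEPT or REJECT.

Answer: REJECT

Trace:
start: ε-closure({0}) = {0,2,4}
'c' @ 1: {1,5,6}
'a' @ 2: {7,8}
'c' @ 3: {9}  (accept∈set)
'a' @ 4: {}  — dead — no transitions
rest 'cb' ignored (set empty)
end set {} — state 9 not in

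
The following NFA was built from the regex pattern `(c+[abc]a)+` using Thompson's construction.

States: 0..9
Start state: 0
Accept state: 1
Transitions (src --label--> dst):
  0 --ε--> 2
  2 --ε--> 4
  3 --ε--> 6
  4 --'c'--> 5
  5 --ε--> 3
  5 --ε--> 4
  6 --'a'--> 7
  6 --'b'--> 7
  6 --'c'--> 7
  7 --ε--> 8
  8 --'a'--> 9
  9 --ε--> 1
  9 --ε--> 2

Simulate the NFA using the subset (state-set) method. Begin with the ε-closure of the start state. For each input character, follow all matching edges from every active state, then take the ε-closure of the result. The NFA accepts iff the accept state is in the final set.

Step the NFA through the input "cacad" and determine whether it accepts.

Answer: REJECT

Derivation:
initial (ε-close {0}): {0,2,4}
'c' @ 1: {3,4,5,6}
'a' @ 2: {7,8}
'c' @ 3: {}  — no active states
rest 'ad' ignored (set empty)
final: {}; accept 1 not in set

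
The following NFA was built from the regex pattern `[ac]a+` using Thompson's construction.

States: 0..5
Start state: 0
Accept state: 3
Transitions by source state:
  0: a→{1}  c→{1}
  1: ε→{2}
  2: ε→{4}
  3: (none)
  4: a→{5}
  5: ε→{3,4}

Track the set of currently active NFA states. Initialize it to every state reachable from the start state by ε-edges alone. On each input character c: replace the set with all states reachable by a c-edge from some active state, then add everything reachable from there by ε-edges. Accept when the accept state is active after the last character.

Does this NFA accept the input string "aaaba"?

start: ε-closure({0}) = {0}
'a' @ 1: {1,2,4}
'a' @ 2: {3,4,5}  ✓accept
'a' @ 3: {3,4,5}  ✓accept
'b' @ 4: {}  — state set empty
rest 'a' ignored (set empty)
after full input: {}  (accept=3 not in)

Answer: REJECT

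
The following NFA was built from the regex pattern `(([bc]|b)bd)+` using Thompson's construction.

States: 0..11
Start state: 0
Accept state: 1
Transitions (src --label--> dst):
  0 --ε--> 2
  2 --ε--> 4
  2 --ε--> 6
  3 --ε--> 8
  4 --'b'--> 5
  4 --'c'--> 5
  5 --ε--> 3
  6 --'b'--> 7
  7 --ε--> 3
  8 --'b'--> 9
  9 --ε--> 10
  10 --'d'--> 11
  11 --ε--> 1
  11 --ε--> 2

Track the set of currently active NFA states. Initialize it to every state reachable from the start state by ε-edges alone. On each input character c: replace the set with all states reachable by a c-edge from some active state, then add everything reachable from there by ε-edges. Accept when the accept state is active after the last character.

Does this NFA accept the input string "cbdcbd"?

Answer: ACCEPT

Trace:
start: ε-closure({0}) = {0,2,4,6}
'c' @ 1: {3,5,8}
'b' @ 2: {9,10}
'd' @ 3: {1,2,4,6,11}  (accept∈set)
'c' @ 4: {3,5,8}
'b' @ 5: {9,10}
'd' @ 6: {1,2,4,6,11}  (accept∈set)
after full input: {1,2,4,6,11}  (accept=1 in)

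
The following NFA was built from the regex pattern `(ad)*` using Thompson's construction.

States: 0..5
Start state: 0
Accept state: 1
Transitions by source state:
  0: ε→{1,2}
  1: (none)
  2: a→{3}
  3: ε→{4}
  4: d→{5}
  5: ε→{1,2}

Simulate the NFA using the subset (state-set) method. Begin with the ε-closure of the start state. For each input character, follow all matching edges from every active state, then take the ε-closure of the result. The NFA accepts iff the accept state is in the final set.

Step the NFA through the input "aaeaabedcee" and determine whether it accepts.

initial (ε-close {0}): {0,1,2}
'a' @ 1: {3,4}
'a' @ 2: {}  — dead — no transitions
rest 'eaabedcee' ignored (set empty)
final: {}; accept 1 not in set

Answer: REJECT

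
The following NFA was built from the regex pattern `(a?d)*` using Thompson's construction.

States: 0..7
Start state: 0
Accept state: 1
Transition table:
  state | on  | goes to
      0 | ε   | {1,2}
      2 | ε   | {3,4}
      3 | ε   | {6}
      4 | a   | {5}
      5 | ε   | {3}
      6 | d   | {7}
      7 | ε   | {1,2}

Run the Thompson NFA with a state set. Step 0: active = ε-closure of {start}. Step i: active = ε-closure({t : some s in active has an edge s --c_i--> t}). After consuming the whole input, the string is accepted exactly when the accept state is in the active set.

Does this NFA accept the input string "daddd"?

S₀ = ε-closure({0}) = {0,1,2,3,4,6}
'd' @ 1: {1,2,3,4,6,7}  ✓accept
'a' @ 2: {3,5,6}
'd' @ 3: {1,2,3,4,6,7}  ✓accept
'd' @ 4: {1,2,3,4,6,7}  ✓accept
'd' @ 5: {1,2,3,4,6,7}  ✓accept
end set {1,2,3,4,6,7} — state 1 in

Answer: ACCEPT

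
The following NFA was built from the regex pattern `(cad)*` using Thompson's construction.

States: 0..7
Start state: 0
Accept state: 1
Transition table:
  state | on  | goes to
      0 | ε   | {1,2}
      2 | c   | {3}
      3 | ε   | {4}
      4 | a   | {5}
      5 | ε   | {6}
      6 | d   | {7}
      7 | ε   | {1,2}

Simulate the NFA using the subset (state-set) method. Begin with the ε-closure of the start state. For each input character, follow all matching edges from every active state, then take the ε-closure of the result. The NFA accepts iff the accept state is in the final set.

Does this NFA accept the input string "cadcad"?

S₀ = ε-closure({0}) = {0,1,2}
'c' @ 1: {3,4}
'a' @ 2: {5,6}
'd' @ 3: {1,2,7}  ✓accept
'c' @ 4: {3,4}
'a' @ 5: {5,6}
'd' @ 6: {1,2,7}  ✓accept
final: {1,2,7}; accept 1 in set

Answer: ACCEPT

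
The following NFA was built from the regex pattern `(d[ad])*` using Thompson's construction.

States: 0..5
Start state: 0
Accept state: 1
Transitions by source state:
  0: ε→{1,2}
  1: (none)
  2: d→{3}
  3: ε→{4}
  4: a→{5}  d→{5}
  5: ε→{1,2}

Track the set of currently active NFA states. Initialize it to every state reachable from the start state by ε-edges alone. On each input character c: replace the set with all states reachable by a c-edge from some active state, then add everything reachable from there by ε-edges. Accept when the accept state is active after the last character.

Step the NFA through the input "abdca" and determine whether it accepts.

initial (ε-close {0}): {0,1,2}
'a' @ 1: {}  — no active states
rest 'bdca' ignored (set empty)
after full input: {}  (accept=1 not in)

Answer: REJECT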